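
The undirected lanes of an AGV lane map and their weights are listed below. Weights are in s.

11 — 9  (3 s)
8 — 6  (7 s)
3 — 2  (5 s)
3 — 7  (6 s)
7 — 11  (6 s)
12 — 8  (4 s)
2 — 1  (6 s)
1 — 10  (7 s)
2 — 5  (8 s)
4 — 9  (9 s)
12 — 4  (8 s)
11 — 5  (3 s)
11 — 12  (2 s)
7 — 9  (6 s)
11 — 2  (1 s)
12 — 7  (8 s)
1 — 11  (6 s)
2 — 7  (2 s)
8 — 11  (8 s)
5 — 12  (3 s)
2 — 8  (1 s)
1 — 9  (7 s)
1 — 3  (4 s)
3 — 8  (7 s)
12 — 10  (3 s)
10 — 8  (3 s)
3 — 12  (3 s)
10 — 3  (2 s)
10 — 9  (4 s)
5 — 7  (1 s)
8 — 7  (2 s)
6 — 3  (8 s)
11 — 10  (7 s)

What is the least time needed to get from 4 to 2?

11 s

Enumerating some paths:
4 - 12 - 11 - 2: 8+2+1 = 11
4 - 9 - 11 - 2: 9+3+1 = 13
Cheapest is 4 - 12 - 11 - 2 at 11 s.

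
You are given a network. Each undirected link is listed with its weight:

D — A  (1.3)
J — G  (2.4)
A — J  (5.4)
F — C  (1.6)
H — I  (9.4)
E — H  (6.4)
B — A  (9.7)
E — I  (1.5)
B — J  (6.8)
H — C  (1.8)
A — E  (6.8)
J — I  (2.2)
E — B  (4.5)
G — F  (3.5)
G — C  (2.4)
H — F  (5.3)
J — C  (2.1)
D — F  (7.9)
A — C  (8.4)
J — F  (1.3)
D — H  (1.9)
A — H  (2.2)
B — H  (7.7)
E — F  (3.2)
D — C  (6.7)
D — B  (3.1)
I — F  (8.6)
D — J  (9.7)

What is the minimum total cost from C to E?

Settle nodes by increasing distance from C:
C: 0
F: 1.6  (via C)
H: 1.8  (via C)
J: 2.1  (via C)
G: 2.4  (via C)
D: 3.7  (via H)
A: 4  (via H)
I: 4.3  (via J)
E: 4.8  (via F)
Shortest route: C → F → E = 4.8.

4.8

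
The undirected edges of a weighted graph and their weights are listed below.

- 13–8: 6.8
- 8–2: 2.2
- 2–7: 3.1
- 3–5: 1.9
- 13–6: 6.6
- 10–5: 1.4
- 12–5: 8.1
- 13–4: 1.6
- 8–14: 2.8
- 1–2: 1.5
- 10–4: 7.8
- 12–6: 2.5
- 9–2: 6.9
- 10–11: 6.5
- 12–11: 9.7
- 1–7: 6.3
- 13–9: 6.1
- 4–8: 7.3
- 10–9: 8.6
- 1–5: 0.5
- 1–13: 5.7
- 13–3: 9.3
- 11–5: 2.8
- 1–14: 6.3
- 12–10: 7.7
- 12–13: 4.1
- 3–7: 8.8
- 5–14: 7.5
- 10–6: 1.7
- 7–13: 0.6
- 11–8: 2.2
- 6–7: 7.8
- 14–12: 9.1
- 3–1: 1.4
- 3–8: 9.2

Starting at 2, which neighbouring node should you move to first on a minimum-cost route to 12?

1

Candidate routes:
2 - 1 - 5 - 12: 1.5+0.5+8.1 = 10.1
2 - 1 - 5 - 10 - 6 - 12: 1.5+0.5+1.4+1.7+2.5 = 7.6
2 - 7 - 13 - 12: 3.1+0.6+4.1 = 7.8
2 - 1 - 3 - 5 - 10 - 6 - 12: 1.5+1.4+1.9+1.4+1.7+2.5 = 10.4
The minimum is 7.6 via 2 - 1 - 5 - 10 - 6 - 12.
So from 2 the first move is to 1.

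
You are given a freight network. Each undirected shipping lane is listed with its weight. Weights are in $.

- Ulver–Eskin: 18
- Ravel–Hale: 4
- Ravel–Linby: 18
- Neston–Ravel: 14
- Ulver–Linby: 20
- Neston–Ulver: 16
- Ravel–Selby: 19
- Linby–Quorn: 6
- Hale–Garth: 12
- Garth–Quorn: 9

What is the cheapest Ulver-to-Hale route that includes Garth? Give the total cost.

$47

Shortest Ulver→Garth: Ulver–Linby–Quorn–Garth = 35
Best Garth to Hale: Garth–Hale costing 12
Total via Garth: 35 + 12 = $47.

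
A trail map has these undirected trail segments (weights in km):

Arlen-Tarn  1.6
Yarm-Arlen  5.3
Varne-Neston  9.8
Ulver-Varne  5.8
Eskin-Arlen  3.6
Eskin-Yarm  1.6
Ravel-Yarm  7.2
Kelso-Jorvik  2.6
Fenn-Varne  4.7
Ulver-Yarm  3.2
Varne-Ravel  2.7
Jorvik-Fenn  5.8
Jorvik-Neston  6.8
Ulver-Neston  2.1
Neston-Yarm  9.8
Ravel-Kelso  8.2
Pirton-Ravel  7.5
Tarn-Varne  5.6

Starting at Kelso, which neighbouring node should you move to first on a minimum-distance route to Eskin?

Jorvik

Compare a few routes:
Kelso–Jorvik–Neston–Ulver–Yarm–Eskin: 2.6+6.8+2.1+3.2+1.6 = 16.3
Kelso–Ravel–Yarm–Eskin: 8.2+7.2+1.6 = 17
The minimum is 16.3 km via Kelso–Jorvik–Neston–Ulver–Yarm–Eskin.
So from Kelso the first move is to Jorvik.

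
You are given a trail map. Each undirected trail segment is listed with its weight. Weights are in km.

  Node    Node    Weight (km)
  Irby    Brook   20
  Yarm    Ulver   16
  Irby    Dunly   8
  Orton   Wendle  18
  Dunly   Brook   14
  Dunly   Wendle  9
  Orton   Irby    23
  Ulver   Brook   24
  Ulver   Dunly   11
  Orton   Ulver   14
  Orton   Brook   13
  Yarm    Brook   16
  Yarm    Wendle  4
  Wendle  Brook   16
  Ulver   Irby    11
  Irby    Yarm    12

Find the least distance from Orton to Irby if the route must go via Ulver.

25 km

Best Orton to Ulver: Orton → Ulver costing 14
Shortest Ulver→Irby: Ulver → Irby = 11
Total via Ulver: 14 + 11 = 25 km.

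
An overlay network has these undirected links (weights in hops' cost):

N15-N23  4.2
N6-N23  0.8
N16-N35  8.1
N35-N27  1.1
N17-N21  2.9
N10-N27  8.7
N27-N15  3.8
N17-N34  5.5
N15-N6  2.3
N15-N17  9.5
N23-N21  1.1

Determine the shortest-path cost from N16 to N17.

20.1 hops' cost

Settle nodes by increasing distance from N16:
N16: 0
N35: 8.1  (via N16)
N27: 9.2  (via N35)
N15: 13  (via N27)
N6: 15.3  (via N15)
N23: 16.1  (via N6)
N21: 17.2  (via N23)
N10: 17.9  (via N27)
N17: 20.1  (via N21)
Shortest route: N16 → N35 → N27 → N15 → N6 → N23 → N21 → N17 = 20.1 hops' cost.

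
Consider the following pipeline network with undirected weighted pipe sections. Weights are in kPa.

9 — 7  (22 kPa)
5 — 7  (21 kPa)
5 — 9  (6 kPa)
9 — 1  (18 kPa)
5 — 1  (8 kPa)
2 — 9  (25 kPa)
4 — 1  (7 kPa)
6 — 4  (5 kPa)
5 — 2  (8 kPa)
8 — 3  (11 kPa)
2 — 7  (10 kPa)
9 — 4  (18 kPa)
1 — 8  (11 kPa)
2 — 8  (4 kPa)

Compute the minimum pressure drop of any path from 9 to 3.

Settle nodes by increasing distance from 9:
9: 0
5: 6  (via 9)
1: 14  (via 5)
2: 14  (via 5)
4: 18  (via 9)
8: 18  (via 2)
7: 22  (via 9)
6: 23  (via 4)
3: 29  (via 8)
Shortest route: 9 → 5 → 2 → 8 → 3 = 29 kPa.

29 kPa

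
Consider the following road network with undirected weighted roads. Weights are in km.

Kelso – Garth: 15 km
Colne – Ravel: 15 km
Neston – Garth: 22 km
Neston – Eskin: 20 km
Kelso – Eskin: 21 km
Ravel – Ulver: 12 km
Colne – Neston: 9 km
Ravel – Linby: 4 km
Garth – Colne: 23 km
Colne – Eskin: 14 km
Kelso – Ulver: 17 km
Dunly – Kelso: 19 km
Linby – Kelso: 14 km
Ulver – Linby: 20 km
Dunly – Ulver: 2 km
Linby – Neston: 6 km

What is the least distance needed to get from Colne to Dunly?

29 km

Shortest distances from Colne:
Colne: 0
Neston: 9  (via Colne)
Eskin: 14  (via Colne)
Linby: 15  (via Neston)
Ravel: 15  (via Colne)
Garth: 23  (via Colne)
Ulver: 27  (via Ravel)
Kelso: 29  (via Linby)
Dunly: 29  (via Ulver)
Shortest route: Colne–Ravel–Ulver–Dunly = 29 km.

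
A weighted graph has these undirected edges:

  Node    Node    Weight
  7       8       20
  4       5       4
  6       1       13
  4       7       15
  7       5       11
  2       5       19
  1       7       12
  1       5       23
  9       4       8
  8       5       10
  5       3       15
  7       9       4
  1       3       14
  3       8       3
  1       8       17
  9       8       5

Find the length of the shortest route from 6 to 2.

Running Dijkstra from 6:
6: 0
1: 13  (via 6)
7: 25  (via 1)
3: 27  (via 1)
9: 29  (via 7)
8: 30  (via 1)
5: 36  (via 1)
4: 37  (via 9)
2: 55  (via 5)
Shortest route: 6 → 1 → 5 → 2 = 55.

55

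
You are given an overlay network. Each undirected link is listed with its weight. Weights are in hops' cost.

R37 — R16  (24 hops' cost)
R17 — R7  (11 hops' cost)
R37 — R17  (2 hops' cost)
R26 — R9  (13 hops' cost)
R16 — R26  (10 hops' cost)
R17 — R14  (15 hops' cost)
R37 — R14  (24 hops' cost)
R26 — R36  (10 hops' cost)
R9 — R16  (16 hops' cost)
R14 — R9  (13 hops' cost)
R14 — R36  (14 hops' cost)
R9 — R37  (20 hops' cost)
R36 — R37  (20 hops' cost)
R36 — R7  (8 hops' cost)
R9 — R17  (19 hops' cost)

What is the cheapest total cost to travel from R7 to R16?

28 hops' cost

Settle nodes by increasing distance from R7:
R7: 0
R36: 8  (via R7)
R17: 11  (via R7)
R37: 13  (via R17)
R26: 18  (via R36)
R14: 22  (via R36)
R16: 28  (via R26)
Shortest route: R7–R36–R26–R16 = 28 hops' cost.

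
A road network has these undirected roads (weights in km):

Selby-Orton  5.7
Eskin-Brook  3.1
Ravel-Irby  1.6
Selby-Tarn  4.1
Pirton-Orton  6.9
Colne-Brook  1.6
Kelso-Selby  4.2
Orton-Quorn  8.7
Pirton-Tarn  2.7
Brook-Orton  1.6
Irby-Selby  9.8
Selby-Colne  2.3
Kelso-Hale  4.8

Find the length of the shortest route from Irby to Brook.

Enumerating some paths:
Irby - Selby - Colne - Brook: 9.8+2.3+1.6 = 13.7
Irby - Selby - Tarn - Pirton - Orton - Brook: 9.8+4.1+2.7+6.9+1.6 = 25.1
Irby - Selby - Orton - Brook: 9.8+5.7+1.6 = 17.1
Cheapest is Irby - Selby - Colne - Brook at 13.7 km.

13.7 km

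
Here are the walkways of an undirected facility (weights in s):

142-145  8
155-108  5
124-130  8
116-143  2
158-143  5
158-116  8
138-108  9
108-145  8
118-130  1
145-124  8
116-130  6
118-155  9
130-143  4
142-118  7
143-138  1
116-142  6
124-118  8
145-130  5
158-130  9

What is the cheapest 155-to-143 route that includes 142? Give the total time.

Shortest 155→142: 155–118–142 = 16
Best 142 to 143: 142–116–143 costing 8
Total via 142: 16 + 8 = 24 s.

24 s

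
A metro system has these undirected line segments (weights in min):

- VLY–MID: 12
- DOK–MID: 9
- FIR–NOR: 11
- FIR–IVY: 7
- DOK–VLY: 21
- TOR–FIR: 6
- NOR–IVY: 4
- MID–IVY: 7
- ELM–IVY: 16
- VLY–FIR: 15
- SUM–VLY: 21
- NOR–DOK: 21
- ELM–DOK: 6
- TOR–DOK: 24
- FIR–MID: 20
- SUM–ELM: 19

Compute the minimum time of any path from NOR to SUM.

39 min

Candidate routes:
NOR–IVY–MID–VLY–SUM: 4+7+12+21 = 44
NOR–DOK–ELM–SUM: 21+6+19 = 46
NOR–IVY–ELM–SUM: 4+16+19 = 39
NOR–IVY–MID–DOK–ELM–SUM: 4+7+9+6+19 = 45
The minimum is 39 min via NOR–IVY–ELM–SUM.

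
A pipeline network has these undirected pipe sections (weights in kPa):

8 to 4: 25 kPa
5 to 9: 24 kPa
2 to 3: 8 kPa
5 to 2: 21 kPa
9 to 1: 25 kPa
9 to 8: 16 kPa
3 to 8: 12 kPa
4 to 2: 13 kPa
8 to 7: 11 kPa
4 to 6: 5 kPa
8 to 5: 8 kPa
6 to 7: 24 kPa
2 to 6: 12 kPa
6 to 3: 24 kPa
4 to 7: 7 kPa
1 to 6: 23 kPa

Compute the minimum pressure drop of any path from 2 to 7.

20 kPa

Settle nodes by increasing distance from 2:
2: 0
3: 8  (via 2)
6: 12  (via 2)
4: 13  (via 2)
7: 20  (via 4)
Shortest route: 2–4–7 = 20 kPa.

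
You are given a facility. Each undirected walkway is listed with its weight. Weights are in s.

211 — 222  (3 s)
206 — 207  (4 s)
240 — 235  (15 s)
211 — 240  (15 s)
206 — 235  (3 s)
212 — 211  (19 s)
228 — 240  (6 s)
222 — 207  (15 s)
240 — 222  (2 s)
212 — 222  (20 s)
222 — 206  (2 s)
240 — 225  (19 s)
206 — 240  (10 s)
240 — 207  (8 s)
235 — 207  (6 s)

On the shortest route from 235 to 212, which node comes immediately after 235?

206

Enumerating some paths:
235 → 206 → 222 → 212: 3+2+20 = 25
235 → 206 → 222 → 211 → 212: 3+2+3+19 = 27
The minimum is 25 s via 235 → 206 → 222 → 212.
So from 235 the first move is to 206.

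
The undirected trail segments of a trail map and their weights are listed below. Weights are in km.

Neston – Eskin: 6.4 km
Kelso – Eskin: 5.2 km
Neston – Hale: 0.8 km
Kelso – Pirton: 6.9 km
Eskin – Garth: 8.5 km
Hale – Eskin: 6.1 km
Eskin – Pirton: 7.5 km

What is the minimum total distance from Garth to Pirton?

16 km

Shortest distances from Garth:
Garth: 0
Eskin: 8.5  (via Garth)
Kelso: 13.7  (via Eskin)
Hale: 14.6  (via Eskin)
Neston: 14.9  (via Eskin)
Pirton: 16  (via Eskin)
Shortest route: Garth → Eskin → Pirton = 16 km.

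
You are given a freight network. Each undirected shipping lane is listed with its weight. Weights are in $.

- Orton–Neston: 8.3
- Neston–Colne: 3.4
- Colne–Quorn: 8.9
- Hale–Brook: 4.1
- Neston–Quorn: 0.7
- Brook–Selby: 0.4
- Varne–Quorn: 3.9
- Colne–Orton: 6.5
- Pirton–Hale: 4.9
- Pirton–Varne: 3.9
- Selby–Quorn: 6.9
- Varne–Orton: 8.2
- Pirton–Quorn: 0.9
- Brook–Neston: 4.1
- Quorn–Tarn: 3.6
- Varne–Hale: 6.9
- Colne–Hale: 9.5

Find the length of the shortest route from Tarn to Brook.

$8.4

Running Dijkstra from Tarn:
Tarn: 0
Quorn: 3.6  (via Tarn)
Neston: 4.3  (via Quorn)
Pirton: 4.5  (via Quorn)
Varne: 7.5  (via Quorn)
Colne: 7.7  (via Neston)
Brook: 8.4  (via Neston)
Shortest route: Tarn → Quorn → Neston → Brook = $8.4.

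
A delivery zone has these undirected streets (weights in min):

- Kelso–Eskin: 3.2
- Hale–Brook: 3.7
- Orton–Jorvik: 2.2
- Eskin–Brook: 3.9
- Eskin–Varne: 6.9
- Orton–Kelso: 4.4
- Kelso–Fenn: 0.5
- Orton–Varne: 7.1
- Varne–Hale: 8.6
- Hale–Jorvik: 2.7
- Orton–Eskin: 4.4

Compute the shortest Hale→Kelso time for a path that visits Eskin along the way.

10.8 min

Best Hale to Eskin: Hale–Brook–Eskin costing 7.6
Best Eskin to Kelso: Eskin–Kelso costing 3.2
Total via Eskin: 7.6 + 3.2 = 10.8 min.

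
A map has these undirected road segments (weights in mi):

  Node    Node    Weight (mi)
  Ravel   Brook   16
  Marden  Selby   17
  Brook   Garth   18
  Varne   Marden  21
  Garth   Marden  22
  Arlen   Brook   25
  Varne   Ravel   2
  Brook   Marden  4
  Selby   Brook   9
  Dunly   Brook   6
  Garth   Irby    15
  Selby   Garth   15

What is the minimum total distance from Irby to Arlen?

58 mi

Shortest distances from Irby:
Irby: 0
Garth: 15  (via Irby)
Selby: 30  (via Garth)
Brook: 33  (via Garth)
Marden: 37  (via Garth)
Dunly: 39  (via Brook)
Ravel: 49  (via Brook)
Varne: 51  (via Ravel)
Arlen: 58  (via Brook)
Shortest route: Irby → Garth → Brook → Arlen = 58 mi.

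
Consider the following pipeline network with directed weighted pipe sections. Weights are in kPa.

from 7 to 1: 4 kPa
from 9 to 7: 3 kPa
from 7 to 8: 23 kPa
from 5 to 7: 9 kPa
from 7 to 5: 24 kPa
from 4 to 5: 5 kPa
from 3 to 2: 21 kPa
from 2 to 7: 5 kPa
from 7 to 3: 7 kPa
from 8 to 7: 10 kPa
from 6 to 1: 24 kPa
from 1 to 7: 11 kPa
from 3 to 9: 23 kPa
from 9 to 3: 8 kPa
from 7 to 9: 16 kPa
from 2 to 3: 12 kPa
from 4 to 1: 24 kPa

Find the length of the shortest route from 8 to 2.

Settle nodes by increasing distance from 8:
8: 0
7: 10  (via 8)
1: 14  (via 7)
3: 17  (via 7)
9: 26  (via 7)
5: 34  (via 7)
2: 38  (via 3)
Shortest route: 8–7–3–2 = 38 kPa.

38 kPa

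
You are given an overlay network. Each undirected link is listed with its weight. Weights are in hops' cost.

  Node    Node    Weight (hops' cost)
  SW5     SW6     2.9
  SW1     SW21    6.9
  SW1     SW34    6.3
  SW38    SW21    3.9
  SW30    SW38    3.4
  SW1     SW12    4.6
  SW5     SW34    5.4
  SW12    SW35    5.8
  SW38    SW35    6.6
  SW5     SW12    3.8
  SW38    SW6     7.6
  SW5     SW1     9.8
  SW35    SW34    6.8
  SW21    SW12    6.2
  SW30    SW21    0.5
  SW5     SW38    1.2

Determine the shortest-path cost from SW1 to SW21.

6.9 hops' cost

Candidate routes:
SW1 - SW12 - SW21: 4.6+6.2 = 10.8
SW1 - SW12 - SW5 - SW38 - SW30 - SW21: 4.6+3.8+1.2+3.4+0.5 = 13.5
SW1 - SW21: 6.9 = 6.9
Cheapest is SW1 - SW21 at 6.9 hops' cost.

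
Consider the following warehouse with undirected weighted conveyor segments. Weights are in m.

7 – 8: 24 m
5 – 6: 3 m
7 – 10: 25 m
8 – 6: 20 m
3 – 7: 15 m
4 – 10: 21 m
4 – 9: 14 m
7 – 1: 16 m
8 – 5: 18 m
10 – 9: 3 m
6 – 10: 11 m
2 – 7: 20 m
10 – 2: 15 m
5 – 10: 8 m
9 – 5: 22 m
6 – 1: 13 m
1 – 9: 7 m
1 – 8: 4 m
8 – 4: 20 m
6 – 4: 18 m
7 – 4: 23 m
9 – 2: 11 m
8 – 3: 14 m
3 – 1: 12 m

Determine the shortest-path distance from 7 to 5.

32 m

Settle nodes by increasing distance from 7:
7: 0
3: 15  (via 7)
1: 16  (via 7)
2: 20  (via 7)
8: 20  (via 1)
4: 23  (via 7)
9: 23  (via 1)
10: 25  (via 7)
6: 29  (via 1)
5: 32  (via 6)
Shortest route: 7–1–6–5 = 32 m.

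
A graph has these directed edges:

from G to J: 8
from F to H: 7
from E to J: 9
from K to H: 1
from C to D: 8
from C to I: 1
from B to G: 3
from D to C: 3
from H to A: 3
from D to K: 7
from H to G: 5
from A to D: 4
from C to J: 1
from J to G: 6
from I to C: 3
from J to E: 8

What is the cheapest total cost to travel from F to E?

26

Compare a few routes:
F → H → A → D → C → J → E: 7+3+4+3+1+8 = 26
F → H → G → J → E: 7+5+8+8 = 28
Cheapest is F → H → A → D → C → J → E at 26.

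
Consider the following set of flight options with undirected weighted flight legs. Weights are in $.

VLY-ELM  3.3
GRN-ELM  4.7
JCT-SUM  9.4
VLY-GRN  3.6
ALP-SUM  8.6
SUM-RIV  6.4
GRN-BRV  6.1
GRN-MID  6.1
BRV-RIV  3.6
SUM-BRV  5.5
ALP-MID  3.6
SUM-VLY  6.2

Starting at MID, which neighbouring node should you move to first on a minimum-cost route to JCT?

Candidate routes:
MID → GRN → VLY → SUM → JCT: 6.1+3.6+6.2+9.4 = 25.3
MID → ALP → SUM → JCT: 3.6+8.6+9.4 = 21.6
Cheapest is MID → ALP → SUM → JCT at $21.6.
So from MID the first move is to ALP.

ALP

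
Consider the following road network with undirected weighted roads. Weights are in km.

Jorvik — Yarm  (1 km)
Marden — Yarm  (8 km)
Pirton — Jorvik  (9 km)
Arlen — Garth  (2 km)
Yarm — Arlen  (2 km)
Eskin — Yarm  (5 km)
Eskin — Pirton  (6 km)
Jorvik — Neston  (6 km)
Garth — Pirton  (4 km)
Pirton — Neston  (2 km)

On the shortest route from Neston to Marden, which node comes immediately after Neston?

Candidate routes:
Neston–Pirton–Jorvik–Yarm–Marden: 2+9+1+8 = 20
Neston–Pirton–Eskin–Yarm–Marden: 2+6+5+8 = 21
Neston–Pirton–Garth–Arlen–Yarm–Marden: 2+4+2+2+8 = 18
Neston–Jorvik–Yarm–Marden: 6+1+8 = 15
Cheapest is Neston–Jorvik–Yarm–Marden at 15 km.
So from Neston the first move is to Jorvik.

Jorvik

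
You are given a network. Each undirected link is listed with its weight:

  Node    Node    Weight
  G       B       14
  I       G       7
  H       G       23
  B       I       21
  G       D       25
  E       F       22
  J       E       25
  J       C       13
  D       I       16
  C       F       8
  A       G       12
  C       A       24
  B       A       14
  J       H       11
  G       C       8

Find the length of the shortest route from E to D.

61

Running Dijkstra from E:
E: 0
F: 22  (via E)
J: 25  (via E)
C: 30  (via F)
H: 36  (via J)
G: 38  (via C)
I: 45  (via G)
A: 50  (via G)
B: 52  (via G)
D: 61  (via I)
Shortest route: E–F–C–G–I–D = 61.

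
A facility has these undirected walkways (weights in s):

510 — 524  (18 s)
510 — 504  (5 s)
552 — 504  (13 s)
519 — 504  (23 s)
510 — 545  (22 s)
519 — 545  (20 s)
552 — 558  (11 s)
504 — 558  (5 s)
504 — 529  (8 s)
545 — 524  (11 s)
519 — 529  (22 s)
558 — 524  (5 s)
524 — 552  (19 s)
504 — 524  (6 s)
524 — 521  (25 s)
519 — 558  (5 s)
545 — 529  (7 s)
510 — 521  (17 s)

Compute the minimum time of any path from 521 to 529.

30 s

Shortest distances from 521:
521: 0
510: 17  (via 521)
504: 22  (via 510)
524: 25  (via 521)
558: 27  (via 504)
529: 30  (via 504)
Shortest route: 521 → 510 → 504 → 529 = 30 s.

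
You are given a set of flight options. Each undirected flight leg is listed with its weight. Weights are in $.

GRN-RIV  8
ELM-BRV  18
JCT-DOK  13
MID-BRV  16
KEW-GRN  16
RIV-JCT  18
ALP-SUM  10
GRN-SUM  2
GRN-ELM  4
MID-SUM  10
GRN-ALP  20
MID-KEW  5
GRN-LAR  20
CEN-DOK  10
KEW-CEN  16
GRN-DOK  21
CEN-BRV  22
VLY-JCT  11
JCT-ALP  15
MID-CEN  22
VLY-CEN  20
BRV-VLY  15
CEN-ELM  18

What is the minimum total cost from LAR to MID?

Running Dijkstra from LAR:
LAR: 0
GRN: 20  (via LAR)
SUM: 22  (via GRN)
ELM: 24  (via GRN)
RIV: 28  (via GRN)
ALP: 32  (via SUM)
MID: 32  (via SUM)
Shortest route: LAR–GRN–SUM–MID = $32.

$32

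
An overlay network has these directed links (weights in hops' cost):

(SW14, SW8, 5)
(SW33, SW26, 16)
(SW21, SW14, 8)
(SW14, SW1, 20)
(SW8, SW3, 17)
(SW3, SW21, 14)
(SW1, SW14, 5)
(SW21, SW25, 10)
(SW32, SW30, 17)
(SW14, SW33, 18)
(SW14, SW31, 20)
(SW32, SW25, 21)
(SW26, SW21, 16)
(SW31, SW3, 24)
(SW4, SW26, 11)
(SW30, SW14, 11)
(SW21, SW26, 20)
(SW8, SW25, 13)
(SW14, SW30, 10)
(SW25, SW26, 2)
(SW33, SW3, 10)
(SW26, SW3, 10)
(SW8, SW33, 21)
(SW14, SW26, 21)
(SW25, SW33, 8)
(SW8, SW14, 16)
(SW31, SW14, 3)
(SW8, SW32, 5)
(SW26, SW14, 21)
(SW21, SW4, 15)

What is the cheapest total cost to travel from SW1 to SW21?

Shortest distances from SW1:
SW1: 0
SW14: 5  (via SW1)
SW8: 10  (via SW14)
SW32: 15  (via SW8)
SW30: 15  (via SW14)
SW25: 23  (via SW8)
SW33: 23  (via SW14)
SW31: 25  (via SW14)
SW26: 25  (via SW25)
SW3: 27  (via SW8)
SW21: 41  (via SW26)
Shortest route: SW1–SW14–SW8–SW25–SW26–SW21 = 41 hops' cost.

41 hops' cost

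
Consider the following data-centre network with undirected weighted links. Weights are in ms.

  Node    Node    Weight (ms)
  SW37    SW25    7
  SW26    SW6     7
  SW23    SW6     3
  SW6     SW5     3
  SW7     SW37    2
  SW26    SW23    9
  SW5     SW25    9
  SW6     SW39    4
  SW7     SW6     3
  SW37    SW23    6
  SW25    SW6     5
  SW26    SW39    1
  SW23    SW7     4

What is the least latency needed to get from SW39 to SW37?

Compare a few routes:
SW39 - SW6 - SW23 - SW37: 4+3+6 = 13
SW39 - SW6 - SW7 - SW37: 4+3+2 = 9
Cheapest is SW39 - SW6 - SW7 - SW37 at 9 ms.

9 ms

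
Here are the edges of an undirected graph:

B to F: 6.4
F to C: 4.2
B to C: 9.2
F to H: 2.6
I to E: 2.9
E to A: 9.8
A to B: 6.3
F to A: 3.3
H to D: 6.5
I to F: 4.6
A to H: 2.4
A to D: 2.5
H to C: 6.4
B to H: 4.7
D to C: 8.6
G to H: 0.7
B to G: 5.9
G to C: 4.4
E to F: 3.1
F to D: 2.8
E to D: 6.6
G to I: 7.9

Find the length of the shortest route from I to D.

7.4

Candidate routes:
I–F–D: 4.6+2.8 = 7.4
I–E–F–D: 2.9+3.1+2.8 = 8.8
I–E–D: 2.9+6.6 = 9.5
The minimum is 7.4 via I–F–D.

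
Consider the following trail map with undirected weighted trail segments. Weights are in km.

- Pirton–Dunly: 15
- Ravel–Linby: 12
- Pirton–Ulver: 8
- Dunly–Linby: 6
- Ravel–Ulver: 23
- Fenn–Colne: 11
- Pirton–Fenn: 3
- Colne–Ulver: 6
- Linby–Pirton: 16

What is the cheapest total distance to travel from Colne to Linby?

Candidate routes:
Colne → Ulver → Pirton → Dunly → Linby: 6+8+15+6 = 35
Colne → Ulver → Ravel → Linby: 6+23+12 = 41
Colne → Fenn → Pirton → Dunly → Linby: 11+3+15+6 = 35
Colne → Ulver → Pirton → Linby: 6+8+16 = 30
Cheapest is Colne → Ulver → Pirton → Linby at 30 km.

30 km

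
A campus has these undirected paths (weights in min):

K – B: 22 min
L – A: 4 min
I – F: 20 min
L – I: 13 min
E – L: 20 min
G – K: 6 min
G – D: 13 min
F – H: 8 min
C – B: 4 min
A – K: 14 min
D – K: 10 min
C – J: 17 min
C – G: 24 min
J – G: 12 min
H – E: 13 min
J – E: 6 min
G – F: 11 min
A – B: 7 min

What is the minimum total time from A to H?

Candidate routes:
A - K - G - F - H: 14+6+11+8 = 39
A - L - E - H: 4+20+13 = 37
The minimum is 37 min via A - L - E - H.

37 min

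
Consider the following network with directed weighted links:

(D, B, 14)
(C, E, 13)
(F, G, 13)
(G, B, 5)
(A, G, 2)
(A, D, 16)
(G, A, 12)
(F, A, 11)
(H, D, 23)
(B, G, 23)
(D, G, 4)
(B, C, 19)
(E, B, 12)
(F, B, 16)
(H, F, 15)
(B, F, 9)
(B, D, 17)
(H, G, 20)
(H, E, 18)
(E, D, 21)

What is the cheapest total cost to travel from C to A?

Shortest distances from C:
C: 0
E: 13  (via C)
B: 25  (via E)
D: 34  (via E)
F: 34  (via B)
G: 38  (via D)
A: 45  (via F)
Shortest route: C–E–B–F–A = 45.

45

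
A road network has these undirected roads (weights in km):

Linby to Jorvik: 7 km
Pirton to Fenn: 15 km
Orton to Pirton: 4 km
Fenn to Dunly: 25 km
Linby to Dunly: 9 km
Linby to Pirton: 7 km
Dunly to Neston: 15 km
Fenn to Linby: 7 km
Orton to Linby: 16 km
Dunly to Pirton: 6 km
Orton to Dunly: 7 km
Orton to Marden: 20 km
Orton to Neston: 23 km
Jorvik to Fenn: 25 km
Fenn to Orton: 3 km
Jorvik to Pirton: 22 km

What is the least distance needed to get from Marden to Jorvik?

37 km

Running Dijkstra from Marden:
Marden: 0
Orton: 20  (via Marden)
Fenn: 23  (via Orton)
Pirton: 24  (via Orton)
Dunly: 27  (via Orton)
Linby: 30  (via Fenn)
Jorvik: 37  (via Linby)
Shortest route: Marden–Orton–Fenn–Linby–Jorvik = 37 km.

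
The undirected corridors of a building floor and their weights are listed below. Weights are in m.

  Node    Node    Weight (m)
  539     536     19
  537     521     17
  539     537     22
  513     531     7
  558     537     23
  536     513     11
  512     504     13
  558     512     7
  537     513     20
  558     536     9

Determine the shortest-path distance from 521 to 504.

60 m

Compare a few routes:
521 - 537 - 558 - 512 - 504: 17+23+7+13 = 60
521 - 537 - 513 - 536 - 558 - 512 - 504: 17+20+11+9+7+13 = 77
Cheapest is 521 - 537 - 558 - 512 - 504 at 60 m.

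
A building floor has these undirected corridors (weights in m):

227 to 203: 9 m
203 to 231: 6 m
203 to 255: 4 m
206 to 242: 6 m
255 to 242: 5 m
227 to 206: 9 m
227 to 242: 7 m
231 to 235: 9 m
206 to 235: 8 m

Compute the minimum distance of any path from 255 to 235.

19 m

Compare a few routes:
255–203–227–206–235: 4+9+9+8 = 30
255–242–227–206–235: 5+7+9+8 = 29
255–203–227–242–206–235: 4+9+7+6+8 = 34
255–203–231–235: 4+6+9 = 19
Cheapest is 255–203–231–235 at 19 m.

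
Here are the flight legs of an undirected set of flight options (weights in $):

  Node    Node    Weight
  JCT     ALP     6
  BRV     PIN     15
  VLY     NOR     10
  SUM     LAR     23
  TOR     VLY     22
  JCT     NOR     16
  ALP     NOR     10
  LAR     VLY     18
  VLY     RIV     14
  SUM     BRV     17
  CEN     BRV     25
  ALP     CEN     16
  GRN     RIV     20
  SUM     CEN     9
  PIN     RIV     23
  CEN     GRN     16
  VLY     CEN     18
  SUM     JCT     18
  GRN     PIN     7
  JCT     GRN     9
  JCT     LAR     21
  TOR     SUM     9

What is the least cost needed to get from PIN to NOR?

$32

Shortest distances from PIN:
PIN: 0
GRN: 7  (via PIN)
BRV: 15  (via PIN)
JCT: 16  (via GRN)
ALP: 22  (via JCT)
RIV: 23  (via PIN)
CEN: 23  (via GRN)
SUM: 32  (via BRV)
NOR: 32  (via JCT)
Shortest route: PIN–GRN–JCT–NOR = $32.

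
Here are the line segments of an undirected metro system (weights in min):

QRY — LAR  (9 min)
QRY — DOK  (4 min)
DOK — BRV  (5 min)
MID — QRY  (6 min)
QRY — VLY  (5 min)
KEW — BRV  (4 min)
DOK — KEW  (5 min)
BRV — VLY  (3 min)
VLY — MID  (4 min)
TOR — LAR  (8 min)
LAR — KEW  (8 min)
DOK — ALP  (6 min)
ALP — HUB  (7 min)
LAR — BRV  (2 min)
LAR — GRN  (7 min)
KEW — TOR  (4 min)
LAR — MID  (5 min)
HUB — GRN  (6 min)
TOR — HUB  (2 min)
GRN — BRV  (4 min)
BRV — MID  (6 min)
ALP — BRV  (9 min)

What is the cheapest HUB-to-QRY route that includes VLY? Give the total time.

Shortest HUB→VLY: HUB–TOR–KEW–BRV–VLY = 13
Shortest VLY→QRY: VLY–QRY = 5
Total via VLY: 13 + 5 = 18 min.

18 min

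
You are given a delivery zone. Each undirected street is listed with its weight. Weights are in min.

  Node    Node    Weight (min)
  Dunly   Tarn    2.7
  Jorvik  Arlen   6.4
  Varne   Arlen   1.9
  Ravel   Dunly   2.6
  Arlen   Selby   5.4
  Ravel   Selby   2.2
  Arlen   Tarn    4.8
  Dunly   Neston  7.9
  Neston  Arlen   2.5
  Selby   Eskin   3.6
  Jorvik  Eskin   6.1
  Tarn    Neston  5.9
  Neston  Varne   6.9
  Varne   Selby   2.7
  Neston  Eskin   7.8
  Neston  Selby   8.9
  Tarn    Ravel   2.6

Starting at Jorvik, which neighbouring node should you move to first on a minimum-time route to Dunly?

Candidate routes:
Jorvik–Arlen–Tarn–Dunly: 6.4+4.8+2.7 = 13.9
Jorvik–Eskin–Selby–Ravel–Dunly: 6.1+3.6+2.2+2.6 = 14.5
The minimum is 13.9 min via Jorvik–Arlen–Tarn–Dunly.
So from Jorvik the first move is to Arlen.

Arlen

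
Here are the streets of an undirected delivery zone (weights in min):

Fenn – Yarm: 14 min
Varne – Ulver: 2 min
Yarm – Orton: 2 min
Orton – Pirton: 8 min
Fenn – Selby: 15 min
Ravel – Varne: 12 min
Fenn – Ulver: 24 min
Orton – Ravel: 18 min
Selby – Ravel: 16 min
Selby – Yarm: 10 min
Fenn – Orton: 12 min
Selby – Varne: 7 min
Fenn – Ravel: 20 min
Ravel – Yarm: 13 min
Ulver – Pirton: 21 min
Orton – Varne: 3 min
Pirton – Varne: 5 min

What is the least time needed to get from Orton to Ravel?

Compare a few routes:
Orton - Yarm - Ravel: 2+13 = 15
Orton - Ravel: 18 = 18
Cheapest is Orton - Yarm - Ravel at 15 min.

15 min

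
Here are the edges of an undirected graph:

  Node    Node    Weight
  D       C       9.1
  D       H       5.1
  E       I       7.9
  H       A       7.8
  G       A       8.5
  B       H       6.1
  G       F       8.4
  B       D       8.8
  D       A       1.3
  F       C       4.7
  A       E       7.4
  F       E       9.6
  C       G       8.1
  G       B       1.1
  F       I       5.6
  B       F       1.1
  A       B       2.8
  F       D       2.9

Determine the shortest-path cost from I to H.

Compare a few routes:
I - F - D - H: 5.6+2.9+5.1 = 13.6
I - F - B - A - D - H: 5.6+1.1+2.8+1.3+5.1 = 15.9
I - F - B - H: 5.6+1.1+6.1 = 12.8
The minimum is 12.8 via I - F - B - H.

12.8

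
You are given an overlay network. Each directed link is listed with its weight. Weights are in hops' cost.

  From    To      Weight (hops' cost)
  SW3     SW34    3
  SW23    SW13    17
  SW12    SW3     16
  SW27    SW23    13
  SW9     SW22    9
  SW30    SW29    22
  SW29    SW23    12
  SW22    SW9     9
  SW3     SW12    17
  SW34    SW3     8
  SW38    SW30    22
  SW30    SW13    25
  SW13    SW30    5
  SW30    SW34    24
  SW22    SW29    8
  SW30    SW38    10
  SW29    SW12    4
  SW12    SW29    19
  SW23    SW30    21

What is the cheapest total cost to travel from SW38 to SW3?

Enumerating some paths:
SW38 → SW30 → SW34 → SW3: 22+24+8 = 54
SW38 → SW30 → SW29 → SW12 → SW3: 22+22+4+16 = 64
The minimum is 54 hops' cost via SW38 → SW30 → SW34 → SW3.

54 hops' cost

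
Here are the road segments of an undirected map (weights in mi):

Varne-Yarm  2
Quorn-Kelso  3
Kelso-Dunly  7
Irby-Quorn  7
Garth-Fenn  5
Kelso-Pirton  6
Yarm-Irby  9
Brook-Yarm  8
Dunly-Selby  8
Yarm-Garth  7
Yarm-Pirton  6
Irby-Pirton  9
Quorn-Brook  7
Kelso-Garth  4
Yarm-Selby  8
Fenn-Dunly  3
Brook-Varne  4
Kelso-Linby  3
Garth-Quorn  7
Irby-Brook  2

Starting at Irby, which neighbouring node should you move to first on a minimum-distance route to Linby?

Quorn

Enumerating some paths:
Irby - Brook - Quorn - Kelso - Linby: 2+7+3+3 = 15
Irby - Quorn - Kelso - Linby: 7+3+3 = 13
Cheapest is Irby - Quorn - Kelso - Linby at 13 mi.
So from Irby the first move is to Quorn.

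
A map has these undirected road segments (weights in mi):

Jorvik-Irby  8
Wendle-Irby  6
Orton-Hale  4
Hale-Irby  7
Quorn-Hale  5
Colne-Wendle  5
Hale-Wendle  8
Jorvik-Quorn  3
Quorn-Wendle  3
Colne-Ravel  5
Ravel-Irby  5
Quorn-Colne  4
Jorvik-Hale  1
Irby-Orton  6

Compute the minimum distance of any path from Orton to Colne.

Compare a few routes:
Orton–Hale–Quorn–Colne: 4+5+4 = 13
Orton–Hale–Jorvik–Quorn–Colne: 4+1+3+4 = 12
Orton–Hale–Jorvik–Quorn–Wendle–Colne: 4+1+3+3+5 = 16
Orton–Irby–Ravel–Colne: 6+5+5 = 16
The minimum is 12 mi via Orton–Hale–Jorvik–Quorn–Colne.

12 mi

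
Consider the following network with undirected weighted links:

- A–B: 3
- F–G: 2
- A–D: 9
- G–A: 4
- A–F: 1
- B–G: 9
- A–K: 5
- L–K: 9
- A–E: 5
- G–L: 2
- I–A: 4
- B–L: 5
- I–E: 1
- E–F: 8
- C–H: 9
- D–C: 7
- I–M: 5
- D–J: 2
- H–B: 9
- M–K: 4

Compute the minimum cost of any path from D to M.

18

Settle nodes by increasing distance from D:
D: 0
J: 2  (via D)
C: 7  (via D)
A: 9  (via D)
F: 10  (via A)
B: 12  (via A)
G: 12  (via F)
I: 13  (via A)
E: 14  (via A)
K: 14  (via A)
L: 14  (via G)
H: 16  (via C)
M: 18  (via I)
Shortest route: D–A–I–M = 18.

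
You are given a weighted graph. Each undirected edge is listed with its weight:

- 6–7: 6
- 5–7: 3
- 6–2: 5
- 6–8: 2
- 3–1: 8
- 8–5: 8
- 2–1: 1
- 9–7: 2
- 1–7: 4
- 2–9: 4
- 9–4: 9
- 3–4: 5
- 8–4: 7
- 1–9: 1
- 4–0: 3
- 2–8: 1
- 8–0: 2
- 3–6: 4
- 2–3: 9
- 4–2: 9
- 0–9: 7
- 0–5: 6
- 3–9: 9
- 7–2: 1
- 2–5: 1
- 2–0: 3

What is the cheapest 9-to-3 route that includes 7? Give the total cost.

Best 9 to 7: 9–7 costing 2
Shortest 7→3: 7–2–8–6–3 = 8
Total via 7: 2 + 8 = 10.

10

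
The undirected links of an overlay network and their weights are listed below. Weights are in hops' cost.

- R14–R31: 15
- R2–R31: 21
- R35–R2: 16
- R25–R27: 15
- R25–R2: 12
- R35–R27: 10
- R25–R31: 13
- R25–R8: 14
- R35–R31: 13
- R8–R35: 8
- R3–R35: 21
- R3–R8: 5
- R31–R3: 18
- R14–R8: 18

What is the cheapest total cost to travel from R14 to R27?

36 hops' cost

Candidate routes:
R14–R8–R35–R27: 18+8+10 = 36
R14–R31–R35–R27: 15+13+10 = 38
The minimum is 36 hops' cost via R14–R8–R35–R27.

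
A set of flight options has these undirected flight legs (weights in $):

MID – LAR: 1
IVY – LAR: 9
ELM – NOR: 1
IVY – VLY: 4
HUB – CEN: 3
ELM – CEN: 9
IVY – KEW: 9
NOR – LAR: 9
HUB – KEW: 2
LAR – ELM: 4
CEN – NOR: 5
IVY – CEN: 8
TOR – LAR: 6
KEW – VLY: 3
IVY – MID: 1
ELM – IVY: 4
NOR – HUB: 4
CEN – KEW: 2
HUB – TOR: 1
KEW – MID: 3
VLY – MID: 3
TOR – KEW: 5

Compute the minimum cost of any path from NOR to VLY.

Running Dijkstra from NOR:
NOR: 0
ELM: 1  (via NOR)
HUB: 4  (via NOR)
LAR: 5  (via ELM)
TOR: 5  (via HUB)
IVY: 5  (via ELM)
CEN: 5  (via NOR)
KEW: 6  (via HUB)
MID: 6  (via LAR)
VLY: 9  (via IVY)
Shortest route: NOR → ELM → IVY → VLY = $9.

$9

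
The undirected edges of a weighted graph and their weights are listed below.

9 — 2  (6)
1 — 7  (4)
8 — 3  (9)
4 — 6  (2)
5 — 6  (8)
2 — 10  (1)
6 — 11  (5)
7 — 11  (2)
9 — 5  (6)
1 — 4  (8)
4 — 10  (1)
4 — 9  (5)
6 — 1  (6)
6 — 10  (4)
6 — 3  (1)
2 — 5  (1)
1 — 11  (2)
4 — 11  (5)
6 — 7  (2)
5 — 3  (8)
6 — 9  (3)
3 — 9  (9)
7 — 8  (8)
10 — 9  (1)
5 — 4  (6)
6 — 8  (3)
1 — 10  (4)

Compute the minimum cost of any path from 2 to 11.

Shortest distances from 2:
2: 0
5: 1  (via 2)
10: 1  (via 2)
4: 2  (via 10)
9: 2  (via 10)
6: 4  (via 4)
1: 5  (via 10)
3: 5  (via 6)
7: 6  (via 6)
8: 7  (via 6)
11: 7  (via 4)
Shortest route: 2 → 10 → 4 → 11 = 7.

7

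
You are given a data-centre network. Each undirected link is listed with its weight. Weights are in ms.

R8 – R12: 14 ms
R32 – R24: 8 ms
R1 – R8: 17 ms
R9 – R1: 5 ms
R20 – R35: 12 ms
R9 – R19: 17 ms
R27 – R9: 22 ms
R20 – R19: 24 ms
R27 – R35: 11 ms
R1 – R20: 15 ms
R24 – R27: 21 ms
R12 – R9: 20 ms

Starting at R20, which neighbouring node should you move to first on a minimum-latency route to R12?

Enumerating some paths:
R20 → R19 → R9 → R12: 24+17+20 = 61
R20 → R35 → R27 → R9 → R12: 12+11+22+20 = 65
R20 → R1 → R9 → R12: 15+5+20 = 40
R20 → R1 → R8 → R12: 15+17+14 = 46
Cheapest is R20 → R1 → R9 → R12 at 40 ms.
So from R20 the first move is to R1.

R1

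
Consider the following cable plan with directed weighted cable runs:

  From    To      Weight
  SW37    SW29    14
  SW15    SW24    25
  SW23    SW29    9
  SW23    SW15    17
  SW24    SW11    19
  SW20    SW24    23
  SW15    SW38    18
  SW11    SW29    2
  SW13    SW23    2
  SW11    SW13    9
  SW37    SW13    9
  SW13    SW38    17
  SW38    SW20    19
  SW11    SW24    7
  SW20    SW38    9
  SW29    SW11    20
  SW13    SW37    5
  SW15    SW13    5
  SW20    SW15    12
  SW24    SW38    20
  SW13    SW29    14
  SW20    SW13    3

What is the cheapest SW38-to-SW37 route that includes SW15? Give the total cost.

41

Best SW38 to SW15: SW38 → SW20 → SW15 costing 31
Shortest SW15→SW37: SW15 → SW13 → SW37 = 10
Total via SW15: 31 + 10 = 41.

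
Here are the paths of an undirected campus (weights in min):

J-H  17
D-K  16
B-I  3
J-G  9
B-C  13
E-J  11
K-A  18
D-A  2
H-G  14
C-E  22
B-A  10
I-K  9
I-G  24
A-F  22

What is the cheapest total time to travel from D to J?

48 min

Running Dijkstra from D:
D: 0
A: 2  (via D)
B: 12  (via A)
I: 15  (via B)
K: 16  (via D)
F: 24  (via A)
C: 25  (via B)
G: 39  (via I)
E: 47  (via C)
J: 48  (via G)
Shortest route: D → A → B → I → G → J = 48 min.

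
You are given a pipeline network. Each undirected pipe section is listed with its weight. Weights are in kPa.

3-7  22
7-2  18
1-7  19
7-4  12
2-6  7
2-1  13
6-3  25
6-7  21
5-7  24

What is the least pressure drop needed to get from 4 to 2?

Compare a few routes:
4 - 7 - 1 - 2: 12+19+13 = 44
4 - 7 - 2: 12+18 = 30
4 - 7 - 6 - 2: 12+21+7 = 40
Cheapest is 4 - 7 - 2 at 30 kPa.

30 kPa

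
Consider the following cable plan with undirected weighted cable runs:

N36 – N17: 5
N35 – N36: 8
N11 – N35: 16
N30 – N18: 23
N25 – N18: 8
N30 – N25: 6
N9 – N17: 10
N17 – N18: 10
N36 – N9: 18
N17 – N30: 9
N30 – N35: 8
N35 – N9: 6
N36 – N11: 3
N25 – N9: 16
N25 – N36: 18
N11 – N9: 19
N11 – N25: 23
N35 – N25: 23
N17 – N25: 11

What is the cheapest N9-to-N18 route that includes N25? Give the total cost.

24

Shortest N9→N25: N9–N25 = 16
Shortest N25→N18: N25–N18 = 8
Total via N25: 16 + 8 = 24.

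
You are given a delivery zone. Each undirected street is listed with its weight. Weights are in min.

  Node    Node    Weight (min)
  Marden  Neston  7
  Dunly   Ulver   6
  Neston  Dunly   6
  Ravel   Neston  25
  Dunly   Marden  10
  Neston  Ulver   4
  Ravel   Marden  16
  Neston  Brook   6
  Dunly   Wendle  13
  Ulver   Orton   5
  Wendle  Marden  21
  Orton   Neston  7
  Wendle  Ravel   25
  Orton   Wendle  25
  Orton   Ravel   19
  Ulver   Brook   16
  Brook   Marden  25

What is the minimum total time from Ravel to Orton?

19 min

Settle nodes by increasing distance from Ravel:
Ravel: 0
Marden: 16  (via Ravel)
Orton: 19  (via Ravel)
Shortest route: Ravel–Orton = 19 min.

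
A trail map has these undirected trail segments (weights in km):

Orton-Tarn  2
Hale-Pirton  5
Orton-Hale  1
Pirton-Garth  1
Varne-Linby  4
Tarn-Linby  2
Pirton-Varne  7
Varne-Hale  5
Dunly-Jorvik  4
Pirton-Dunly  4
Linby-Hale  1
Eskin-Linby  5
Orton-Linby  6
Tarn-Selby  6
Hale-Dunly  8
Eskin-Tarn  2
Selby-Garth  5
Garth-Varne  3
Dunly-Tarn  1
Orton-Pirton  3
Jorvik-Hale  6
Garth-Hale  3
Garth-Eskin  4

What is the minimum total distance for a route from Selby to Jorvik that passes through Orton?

Best Selby to Orton: Selby–Tarn–Orton costing 8
Best Orton to Jorvik: Orton–Hale–Jorvik costing 7
Total via Orton: 8 + 7 = 15 km.

15 km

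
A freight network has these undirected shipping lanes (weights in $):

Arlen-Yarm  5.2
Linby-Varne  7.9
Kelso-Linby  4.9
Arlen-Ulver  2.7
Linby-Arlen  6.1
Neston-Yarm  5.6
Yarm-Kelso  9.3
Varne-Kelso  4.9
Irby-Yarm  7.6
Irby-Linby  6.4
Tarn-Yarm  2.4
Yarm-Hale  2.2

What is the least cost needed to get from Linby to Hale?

Candidate routes:
Linby - Varne - Kelso - Yarm - Hale: 7.9+4.9+9.3+2.2 = 24.3
Linby - Arlen - Yarm - Hale: 6.1+5.2+2.2 = 13.5
Linby - Kelso - Yarm - Hale: 4.9+9.3+2.2 = 16.4
Linby - Irby - Yarm - Hale: 6.4+7.6+2.2 = 16.2
The minimum is $13.5 via Linby - Arlen - Yarm - Hale.

$13.5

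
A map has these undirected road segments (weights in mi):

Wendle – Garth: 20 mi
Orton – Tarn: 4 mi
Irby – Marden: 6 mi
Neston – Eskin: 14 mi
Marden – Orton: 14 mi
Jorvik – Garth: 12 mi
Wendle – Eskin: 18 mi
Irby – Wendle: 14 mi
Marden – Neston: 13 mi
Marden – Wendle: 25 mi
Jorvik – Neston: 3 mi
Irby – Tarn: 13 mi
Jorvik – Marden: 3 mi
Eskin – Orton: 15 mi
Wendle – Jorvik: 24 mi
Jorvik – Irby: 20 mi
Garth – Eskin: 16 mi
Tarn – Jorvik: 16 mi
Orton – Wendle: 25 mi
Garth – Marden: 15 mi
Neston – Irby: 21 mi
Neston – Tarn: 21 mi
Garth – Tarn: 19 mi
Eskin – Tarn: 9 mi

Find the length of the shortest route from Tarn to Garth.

Enumerating some paths:
Tarn–Eskin–Garth: 9+16 = 25
Tarn–Garth: 19 = 19
The minimum is 19 mi via Tarn–Garth.

19 mi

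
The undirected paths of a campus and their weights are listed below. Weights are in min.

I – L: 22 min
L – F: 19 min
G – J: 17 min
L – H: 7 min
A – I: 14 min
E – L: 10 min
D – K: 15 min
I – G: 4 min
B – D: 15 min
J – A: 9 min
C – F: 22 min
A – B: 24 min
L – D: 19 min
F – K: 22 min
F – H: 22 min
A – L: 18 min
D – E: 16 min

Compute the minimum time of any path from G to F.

Compare a few routes:
G–I–A–L–F: 4+14+18+19 = 55
G–I–L–F: 4+22+19 = 45
G–I–L–H–F: 4+22+7+22 = 55
The minimum is 45 min via G–I–L–F.

45 min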